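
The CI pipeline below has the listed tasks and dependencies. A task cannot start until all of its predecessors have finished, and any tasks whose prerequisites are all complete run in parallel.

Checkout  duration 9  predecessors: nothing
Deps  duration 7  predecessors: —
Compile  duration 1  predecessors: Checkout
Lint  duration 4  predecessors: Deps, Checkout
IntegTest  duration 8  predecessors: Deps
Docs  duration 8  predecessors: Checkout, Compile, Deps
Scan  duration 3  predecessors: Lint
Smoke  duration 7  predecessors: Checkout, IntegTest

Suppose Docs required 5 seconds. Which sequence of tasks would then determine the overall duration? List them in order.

Deps, IntegTest, Smoke

As given, the longest chain is Deps→IntegTest→Smoke = 7+8+7 = 22, so the finish is 22 seconds.
Docs has 4 seconds of float (longest path through it is 18).
No other chain overtakes it, so the finish is 22 seconds.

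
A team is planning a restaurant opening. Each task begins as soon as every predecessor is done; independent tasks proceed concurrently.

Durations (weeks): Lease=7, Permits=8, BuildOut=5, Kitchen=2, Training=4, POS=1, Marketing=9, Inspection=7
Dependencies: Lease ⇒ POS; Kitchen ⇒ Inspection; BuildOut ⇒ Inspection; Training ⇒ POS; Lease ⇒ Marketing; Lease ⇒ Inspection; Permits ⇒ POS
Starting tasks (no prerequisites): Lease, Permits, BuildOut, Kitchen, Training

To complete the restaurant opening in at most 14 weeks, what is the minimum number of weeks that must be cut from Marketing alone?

2

Current finish: 16 weeks; target: 14.
Marketing is on every critical path, so each week cut from Marketing cuts the finish by one (this holds down to a finish of 14).
Need 16 − 14 = 2 weeks off Marketing → Marketing becomes 7 weeks, finish becomes 14.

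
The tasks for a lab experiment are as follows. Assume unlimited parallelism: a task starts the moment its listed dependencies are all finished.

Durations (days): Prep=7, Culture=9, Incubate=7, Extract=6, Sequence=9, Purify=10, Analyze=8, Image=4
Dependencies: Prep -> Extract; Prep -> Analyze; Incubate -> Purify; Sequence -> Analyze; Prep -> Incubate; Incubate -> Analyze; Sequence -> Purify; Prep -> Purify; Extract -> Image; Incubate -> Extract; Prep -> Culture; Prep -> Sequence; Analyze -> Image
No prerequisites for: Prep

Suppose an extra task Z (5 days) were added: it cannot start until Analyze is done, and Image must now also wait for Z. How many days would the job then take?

Originally the job takes 28 days.
With Z inserted, Image now waits for max(Extract, Analyze, Z).
New critical path: Prep→Sequence→Analyze→Z→Image = 7+9+8+5+4 = 33 ⇒ 33 days.

33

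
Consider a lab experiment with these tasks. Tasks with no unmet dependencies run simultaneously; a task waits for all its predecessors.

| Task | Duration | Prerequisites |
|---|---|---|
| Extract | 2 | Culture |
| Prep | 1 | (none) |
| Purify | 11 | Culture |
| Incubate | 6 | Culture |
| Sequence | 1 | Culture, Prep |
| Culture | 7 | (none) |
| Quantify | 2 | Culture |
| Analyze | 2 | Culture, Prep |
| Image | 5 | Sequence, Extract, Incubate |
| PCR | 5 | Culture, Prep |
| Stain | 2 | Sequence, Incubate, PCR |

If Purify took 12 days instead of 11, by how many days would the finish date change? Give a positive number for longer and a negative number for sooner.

The binding path is Culture→Purify = 7+11 = 18; finish at 18 days.
Purify is on the critical path; changing it to 12 makes that path 19 days.
That remains the longest chain; total 19 days.
Change in finish: 19 − 18 = +1 days.

1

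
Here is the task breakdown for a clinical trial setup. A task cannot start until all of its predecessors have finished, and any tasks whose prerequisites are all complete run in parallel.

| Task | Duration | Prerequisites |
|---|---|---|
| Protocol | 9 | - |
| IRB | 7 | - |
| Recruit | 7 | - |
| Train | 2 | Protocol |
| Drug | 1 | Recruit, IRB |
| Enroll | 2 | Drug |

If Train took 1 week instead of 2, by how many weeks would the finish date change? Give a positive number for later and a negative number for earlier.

-1

Baseline: Protocol→Train = 9+2 = 11 → 11 weeks.
Train is on the critical path; changing it to 1 makes that path 10 weeks.
No other chain overtakes it, so the finish is 10 weeks.
Change in finish: 10 − 11 = -1 weeks.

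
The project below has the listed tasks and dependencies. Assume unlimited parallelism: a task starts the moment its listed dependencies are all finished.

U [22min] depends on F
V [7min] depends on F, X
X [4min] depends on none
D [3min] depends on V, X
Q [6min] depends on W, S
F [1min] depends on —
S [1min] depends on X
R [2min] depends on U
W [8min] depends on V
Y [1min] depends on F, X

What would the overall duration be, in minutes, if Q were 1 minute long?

As given, the longest chain is X→V→W→Q = 4+7+8+6 = 25, so the finish is 25 minutes.
Since Q is critical, the -5 change carries straight to that chain (now 20 minutes).
New critical path: F→U→R = 1+22+2 = 25 ⇒ 25 minutes.

25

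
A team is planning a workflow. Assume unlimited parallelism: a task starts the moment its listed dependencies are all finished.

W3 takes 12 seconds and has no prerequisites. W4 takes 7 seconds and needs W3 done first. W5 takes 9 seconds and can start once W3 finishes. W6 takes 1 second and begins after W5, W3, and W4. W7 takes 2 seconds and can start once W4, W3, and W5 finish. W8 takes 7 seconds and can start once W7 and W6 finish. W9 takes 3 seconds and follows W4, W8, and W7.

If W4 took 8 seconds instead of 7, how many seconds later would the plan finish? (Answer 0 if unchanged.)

Critical path before the change: W3→W5→W7→W8→W9 = 12+9+2+7+3 = 33 giving 33 seconds.
The longest path through W4 is only 31 seconds, so W4 has float 2.
The critical path is still W3→W5→W7→W8→W9; finish is now 33 seconds.
Change in finish: 33 − 33 = +0 seconds.

0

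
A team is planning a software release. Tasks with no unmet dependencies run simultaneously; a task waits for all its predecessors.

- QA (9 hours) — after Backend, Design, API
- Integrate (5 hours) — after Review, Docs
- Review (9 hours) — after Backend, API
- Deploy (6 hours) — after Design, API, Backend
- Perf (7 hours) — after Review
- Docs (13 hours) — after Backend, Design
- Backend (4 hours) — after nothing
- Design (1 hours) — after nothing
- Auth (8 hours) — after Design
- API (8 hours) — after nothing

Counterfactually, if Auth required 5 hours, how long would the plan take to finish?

24

Actual critical path: API→Review→Perf = 8+9+7 = 24 ⇒ 24 hours.
Auth is off the critical path — its longest chain is 9 hours, giving 15 of slack.
The critical path is still API→Review→Perf; finish is now 24 hours.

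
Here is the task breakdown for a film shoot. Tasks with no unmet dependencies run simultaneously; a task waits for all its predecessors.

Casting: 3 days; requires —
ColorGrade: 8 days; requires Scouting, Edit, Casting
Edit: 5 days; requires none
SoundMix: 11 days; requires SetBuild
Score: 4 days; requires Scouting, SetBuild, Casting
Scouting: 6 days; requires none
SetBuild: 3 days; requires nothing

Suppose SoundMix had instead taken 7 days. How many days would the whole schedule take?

14

As given, the longest chain is SetBuild→SoundMix = 3+11 = 14, so the finish is 14 days.
SoundMix lies on that path, so at 7 days the path becomes 10 days.
The binding chain switches to Scouting→ColorGrade = 6+8 = 14; finish 14 days.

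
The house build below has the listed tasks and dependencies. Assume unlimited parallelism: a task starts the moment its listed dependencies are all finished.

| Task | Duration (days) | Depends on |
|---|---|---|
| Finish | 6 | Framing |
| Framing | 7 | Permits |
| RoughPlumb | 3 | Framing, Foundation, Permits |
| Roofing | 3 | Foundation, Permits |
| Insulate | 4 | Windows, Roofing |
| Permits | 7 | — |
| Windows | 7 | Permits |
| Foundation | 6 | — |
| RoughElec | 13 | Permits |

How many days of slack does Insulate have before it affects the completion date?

2

Permits→Framing→Finish = 7+7+6 = 20 sets the makespan at 20 days.
Longest path through Insulate: 18 days (earliest finish 18, latest finish 20).
Float = 20 − 18 = 2.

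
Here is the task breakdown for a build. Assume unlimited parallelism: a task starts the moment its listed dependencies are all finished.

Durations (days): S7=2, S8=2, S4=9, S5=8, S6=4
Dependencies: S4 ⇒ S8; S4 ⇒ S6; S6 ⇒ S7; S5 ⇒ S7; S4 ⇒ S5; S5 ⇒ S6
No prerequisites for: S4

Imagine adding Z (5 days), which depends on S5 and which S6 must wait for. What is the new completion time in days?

Originally the build takes 23 days.
With Z inserted, S6 now waits for max(S4, S5, Z).
New critical path: S4→S5→Z→S6→S7 = 9+8+5+4+2 = 28 ⇒ 28 days.

28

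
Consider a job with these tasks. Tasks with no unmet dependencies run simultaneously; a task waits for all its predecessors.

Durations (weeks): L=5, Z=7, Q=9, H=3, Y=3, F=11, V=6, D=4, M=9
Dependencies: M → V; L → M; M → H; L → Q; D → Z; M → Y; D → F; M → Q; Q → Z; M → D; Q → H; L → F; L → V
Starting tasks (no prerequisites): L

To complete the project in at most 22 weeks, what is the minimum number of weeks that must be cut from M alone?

8

Current finish: 30 weeks; target: 22.
M is on every critical path, so each week cut from M cuts the finish by one (this holds down to a finish of 22).
Need 30 − 22 = 8 weeks off M → M becomes 1 week, finish becomes 22.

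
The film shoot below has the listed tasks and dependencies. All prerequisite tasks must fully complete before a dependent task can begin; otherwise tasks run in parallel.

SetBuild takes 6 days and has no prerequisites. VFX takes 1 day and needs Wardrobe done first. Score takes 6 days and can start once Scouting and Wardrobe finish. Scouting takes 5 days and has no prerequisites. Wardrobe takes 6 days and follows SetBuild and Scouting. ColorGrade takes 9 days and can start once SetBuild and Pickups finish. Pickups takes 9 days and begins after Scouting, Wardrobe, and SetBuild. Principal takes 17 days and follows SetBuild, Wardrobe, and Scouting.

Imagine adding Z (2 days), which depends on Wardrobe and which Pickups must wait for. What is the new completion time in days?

Originally the film shoot takes 30 days.
With Z inserted, Pickups now waits for max(Scouting, Wardrobe, SetBuild, Z).
New critical path: SetBuild→Wardrobe→Z→Pickups→ColorGrade = 6+6+2+9+9 = 32 ⇒ 32 days.

32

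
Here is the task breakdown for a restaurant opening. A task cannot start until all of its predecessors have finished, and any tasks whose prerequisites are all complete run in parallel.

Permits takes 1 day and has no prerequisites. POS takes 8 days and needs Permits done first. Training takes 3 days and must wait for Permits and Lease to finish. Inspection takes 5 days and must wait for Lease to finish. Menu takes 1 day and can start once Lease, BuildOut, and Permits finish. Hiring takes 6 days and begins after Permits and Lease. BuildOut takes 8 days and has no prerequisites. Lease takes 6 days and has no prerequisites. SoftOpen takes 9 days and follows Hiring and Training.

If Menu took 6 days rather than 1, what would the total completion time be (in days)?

21

Baseline: Lease→Hiring→SoftOpen = 6+6+9 = 21 → 21 days.
Menu is off the critical path — its longest chain is 9 days, giving 12 of slack.
No other chain overtakes it, so the finish is 21 days.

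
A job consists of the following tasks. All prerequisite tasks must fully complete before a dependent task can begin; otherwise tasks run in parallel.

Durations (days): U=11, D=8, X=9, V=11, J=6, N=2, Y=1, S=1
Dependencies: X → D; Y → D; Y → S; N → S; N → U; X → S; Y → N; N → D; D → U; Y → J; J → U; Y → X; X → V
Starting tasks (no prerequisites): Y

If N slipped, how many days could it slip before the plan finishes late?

The longest chain is Y→X→D→U = 1+9+8+11 = 29; overall finish 29 days.
Longest path through N: 22 days (earliest finish 3, latest finish 10).
Slack of N = 8 − 1 = 7 days.

7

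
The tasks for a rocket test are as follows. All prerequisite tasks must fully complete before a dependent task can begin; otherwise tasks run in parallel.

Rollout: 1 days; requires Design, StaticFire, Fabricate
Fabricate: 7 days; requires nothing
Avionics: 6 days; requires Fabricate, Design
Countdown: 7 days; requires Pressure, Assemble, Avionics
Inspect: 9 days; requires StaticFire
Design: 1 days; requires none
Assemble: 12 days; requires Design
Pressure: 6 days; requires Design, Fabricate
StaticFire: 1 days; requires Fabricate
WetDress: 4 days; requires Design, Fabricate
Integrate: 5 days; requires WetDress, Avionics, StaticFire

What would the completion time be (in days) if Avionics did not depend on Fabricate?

Before: longest chain Design→Assemble→Countdown = 1+12+7 = 20, finish 20.
Without Fabricate→Avionics, Avionics's earliest start moves from 7 to 1.
New critical path: Design→Assemble→Countdown = 1+12+7 = 20 ⇒ 20 days.

20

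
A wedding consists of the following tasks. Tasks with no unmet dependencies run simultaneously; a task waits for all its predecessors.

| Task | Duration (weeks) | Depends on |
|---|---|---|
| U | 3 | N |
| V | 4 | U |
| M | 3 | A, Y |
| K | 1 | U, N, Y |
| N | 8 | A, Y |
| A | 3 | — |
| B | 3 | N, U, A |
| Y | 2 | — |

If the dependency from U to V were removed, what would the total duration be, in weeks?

Before: longest chain A→N→U→V = 3+8+3+4 = 18, finish 18.
Without U→V, V's earliest start moves from 14 to 0.
The longest chain is now A→N→U→B = 3+8+3+3 = 17, so the wedding takes 17 weeks.

17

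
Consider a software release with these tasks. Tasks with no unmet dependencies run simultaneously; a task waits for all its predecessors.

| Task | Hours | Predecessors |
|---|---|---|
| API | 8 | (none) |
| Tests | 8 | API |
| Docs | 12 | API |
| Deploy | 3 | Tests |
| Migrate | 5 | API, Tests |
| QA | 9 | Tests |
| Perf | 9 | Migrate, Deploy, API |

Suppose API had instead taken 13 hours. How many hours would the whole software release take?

35

Actual critical path: API→Tests→Migrate→Perf = 8+8+5+9 = 30 ⇒ 30 hours.
API lies on that path, so at 13 hours the path becomes 35 hours.
The critical path is still API→Tests→Migrate→Perf; finish is now 35 hours.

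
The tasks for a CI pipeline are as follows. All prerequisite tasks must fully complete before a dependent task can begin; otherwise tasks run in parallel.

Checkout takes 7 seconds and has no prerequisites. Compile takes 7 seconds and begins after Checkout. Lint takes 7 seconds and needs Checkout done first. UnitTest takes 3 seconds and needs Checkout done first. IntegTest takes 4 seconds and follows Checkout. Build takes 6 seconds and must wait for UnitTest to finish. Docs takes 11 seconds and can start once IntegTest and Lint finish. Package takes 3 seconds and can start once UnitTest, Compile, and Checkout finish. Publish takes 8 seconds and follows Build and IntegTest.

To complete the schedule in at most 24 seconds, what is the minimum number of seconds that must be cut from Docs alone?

1

Current finish: 25 seconds; target: 24.
Docs is on every critical path, so each second cut from Docs cuts the finish by one (this holds down to a finish of 24).
Need 25 − 24 = 1 second off Docs → Docs becomes 10 seconds, finish becomes 24.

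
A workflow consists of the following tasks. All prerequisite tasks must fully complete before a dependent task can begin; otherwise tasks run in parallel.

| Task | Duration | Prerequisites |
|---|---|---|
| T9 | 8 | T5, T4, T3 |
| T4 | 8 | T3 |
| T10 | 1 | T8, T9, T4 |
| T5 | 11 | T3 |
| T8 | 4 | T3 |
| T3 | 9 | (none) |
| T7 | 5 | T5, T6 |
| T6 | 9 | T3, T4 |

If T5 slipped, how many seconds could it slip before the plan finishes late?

The longest chain is T3→T4→T6→T7 = 9+8+9+5 = 31; overall finish 31 seconds.
The longest chain containing T5 totals 29 seconds.
Slack of T5 = 11 − 9 = 2 seconds.

2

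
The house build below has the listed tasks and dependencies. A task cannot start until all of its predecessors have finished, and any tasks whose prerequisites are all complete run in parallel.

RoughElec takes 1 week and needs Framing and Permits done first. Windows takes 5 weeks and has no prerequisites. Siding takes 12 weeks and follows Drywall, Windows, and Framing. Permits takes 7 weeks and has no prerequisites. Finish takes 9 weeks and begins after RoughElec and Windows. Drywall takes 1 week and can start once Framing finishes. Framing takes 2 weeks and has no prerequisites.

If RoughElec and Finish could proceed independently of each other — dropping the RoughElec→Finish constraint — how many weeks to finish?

17

Original critical path: Permits→RoughElec→Finish = 7+1+9 = 17 ⇒ 17 weeks.
Without RoughElec→Finish, Finish's earliest start moves from 8 to 5.
New critical path: Windows→Siding = 5+12 = 17 ⇒ 17 weeks.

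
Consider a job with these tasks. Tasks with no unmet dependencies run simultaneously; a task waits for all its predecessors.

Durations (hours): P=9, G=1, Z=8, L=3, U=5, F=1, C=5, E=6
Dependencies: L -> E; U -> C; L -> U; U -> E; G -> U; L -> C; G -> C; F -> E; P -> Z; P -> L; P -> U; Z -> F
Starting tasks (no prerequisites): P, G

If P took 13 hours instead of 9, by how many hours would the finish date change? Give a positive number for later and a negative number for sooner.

Actual critical path: P→Z→F→E = 9+8+1+6 = 24 ⇒ 24 hours.
P is on the critical path; changing it to 13 makes that path 28 hours.
No other chain overtakes it, so the finish is 28 hours.
Change in finish: 28 − 24 = +4 hours.

4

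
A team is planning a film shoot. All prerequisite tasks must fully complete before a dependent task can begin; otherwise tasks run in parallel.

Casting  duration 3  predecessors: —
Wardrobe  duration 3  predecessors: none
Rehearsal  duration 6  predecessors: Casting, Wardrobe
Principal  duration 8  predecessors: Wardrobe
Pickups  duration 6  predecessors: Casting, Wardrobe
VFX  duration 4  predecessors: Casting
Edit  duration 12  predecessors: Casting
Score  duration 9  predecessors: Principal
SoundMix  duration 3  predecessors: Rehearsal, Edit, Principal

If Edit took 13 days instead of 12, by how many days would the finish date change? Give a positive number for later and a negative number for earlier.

Baseline: Wardrobe→Principal→Score = 3+8+9 = 20 → 20 days.
The longest path through Edit is only 18 days, so Edit has float 2.
That remains the longest chain; total 20 days.
Change in finish: 20 − 20 = +0 days.

0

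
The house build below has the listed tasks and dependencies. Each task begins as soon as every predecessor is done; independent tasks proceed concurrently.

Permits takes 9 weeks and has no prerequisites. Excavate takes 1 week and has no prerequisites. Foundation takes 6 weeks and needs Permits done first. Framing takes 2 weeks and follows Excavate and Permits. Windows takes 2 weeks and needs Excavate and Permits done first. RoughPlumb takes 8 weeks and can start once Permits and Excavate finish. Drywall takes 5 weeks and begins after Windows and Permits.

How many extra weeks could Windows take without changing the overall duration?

Critical path: Permits→RoughPlumb = 9+8 = 17, so the finish is 17 weeks.
Longest path through Windows: 16 weeks (earliest finish 11, latest finish 12).
Float = 17 − 16 = 1.

1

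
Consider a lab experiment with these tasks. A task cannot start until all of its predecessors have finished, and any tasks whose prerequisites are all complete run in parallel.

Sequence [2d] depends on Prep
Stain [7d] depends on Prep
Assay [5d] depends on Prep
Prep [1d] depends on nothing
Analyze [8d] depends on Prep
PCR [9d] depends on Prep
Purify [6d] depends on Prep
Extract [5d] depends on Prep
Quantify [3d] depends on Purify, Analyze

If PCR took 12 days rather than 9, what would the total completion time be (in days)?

13

Critical path before the change: Prep→Analyze→Quantify = 1+8+3 = 12 giving 12 days.
The longest path through PCR is only 10 days, so PCR has float 2.
Now Prep→PCR = 1+12 = 13 is longest, so the finish becomes 13 days.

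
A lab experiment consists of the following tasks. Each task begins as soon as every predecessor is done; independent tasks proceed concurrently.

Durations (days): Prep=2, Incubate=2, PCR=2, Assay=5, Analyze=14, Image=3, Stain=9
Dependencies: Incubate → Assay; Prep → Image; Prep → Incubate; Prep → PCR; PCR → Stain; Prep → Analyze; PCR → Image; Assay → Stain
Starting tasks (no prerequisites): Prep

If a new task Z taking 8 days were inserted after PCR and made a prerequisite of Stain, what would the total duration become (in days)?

21

Originally the plan takes 18 days.
With Z inserted, Stain now waits for max(Assay, PCR, Z).
New critical path: Prep→PCR→Z→Stain = 2+2+8+9 = 21 ⇒ 21 days.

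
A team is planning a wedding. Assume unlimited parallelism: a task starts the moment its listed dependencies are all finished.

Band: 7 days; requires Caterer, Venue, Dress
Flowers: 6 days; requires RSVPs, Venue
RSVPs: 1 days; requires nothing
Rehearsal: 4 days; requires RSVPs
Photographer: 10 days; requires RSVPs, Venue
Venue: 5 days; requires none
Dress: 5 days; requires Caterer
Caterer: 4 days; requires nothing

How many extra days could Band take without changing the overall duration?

Critical path: Caterer→Dress→Band = 4+5+7 = 16, so the finish is 16 days.
Longest path through Band: 16 days (earliest finish 16, latest finish 16).
Slack of Band = 9 − 9 = 0 days.

0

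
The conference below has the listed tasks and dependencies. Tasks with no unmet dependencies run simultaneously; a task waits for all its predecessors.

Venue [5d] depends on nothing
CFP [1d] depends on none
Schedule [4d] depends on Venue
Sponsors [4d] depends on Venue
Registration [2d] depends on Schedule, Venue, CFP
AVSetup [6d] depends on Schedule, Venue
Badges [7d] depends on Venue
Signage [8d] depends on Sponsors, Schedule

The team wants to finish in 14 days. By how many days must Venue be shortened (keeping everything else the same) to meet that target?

3

Current finish: 17 days; target: 14.
Venue is on every critical path, so each day cut from Venue cuts the finish by one (this holds down to a finish of 13).
Need 17 − 14 = 3 days off Venue → Venue becomes 2 days, finish becomes 14.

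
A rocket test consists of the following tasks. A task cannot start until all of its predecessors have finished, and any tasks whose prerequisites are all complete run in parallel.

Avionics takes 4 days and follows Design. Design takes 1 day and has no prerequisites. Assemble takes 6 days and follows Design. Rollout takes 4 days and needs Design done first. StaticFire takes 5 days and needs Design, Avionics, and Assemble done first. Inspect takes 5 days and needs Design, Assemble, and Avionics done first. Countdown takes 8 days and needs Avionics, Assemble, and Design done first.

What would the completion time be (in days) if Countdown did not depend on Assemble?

With the dependency in place, Design→Assemble→Countdown = 1+6+8 = 15 sets the finish at 15 days.
Without Assemble→Countdown, Countdown's earliest start moves from 7 to 5.
After: Design→Avionics→Countdown = 1+4+8 = 13 → 13 days.

13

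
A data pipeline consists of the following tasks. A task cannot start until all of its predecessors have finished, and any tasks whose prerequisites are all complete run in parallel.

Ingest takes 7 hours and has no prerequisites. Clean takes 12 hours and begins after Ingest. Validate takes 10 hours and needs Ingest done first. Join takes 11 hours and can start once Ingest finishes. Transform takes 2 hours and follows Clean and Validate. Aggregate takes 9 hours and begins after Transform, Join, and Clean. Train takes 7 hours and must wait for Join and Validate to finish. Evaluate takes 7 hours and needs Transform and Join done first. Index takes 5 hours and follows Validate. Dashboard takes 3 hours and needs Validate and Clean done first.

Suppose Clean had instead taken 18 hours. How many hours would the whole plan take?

Baseline: Ingest→Clean→Transform→Aggregate = 7+12+2+9 = 30 → 30 hours.
Clean lies on that path, so at 18 hours the path becomes 36 hours.
That remains the longest chain; total 36 hours.

36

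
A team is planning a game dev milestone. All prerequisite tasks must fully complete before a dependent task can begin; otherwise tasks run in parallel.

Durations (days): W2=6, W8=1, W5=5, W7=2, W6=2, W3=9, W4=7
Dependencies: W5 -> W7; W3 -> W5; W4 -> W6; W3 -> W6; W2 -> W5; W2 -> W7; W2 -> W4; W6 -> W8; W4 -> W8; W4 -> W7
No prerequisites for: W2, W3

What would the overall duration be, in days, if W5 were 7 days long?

18

Baseline: W3→W5→W7 = 9+5+2 = 16 → 16 days.
W5 is on the critical path; changing it to 7 makes that path 18 days.
The critical path is still W3→W5→W7; finish is now 18 days.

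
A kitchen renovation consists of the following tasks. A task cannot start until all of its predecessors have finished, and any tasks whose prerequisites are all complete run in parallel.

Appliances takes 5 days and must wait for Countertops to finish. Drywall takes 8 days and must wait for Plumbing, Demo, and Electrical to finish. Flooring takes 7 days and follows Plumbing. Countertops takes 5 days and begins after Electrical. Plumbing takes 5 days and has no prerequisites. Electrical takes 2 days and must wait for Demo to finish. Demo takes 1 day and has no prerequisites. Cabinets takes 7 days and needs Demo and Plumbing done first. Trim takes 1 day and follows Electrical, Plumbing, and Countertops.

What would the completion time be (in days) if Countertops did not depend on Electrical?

Original critical path: Demo→Electrical→Countertops→Appliances = 1+2+5+5 = 13 ⇒ 13 days.
Without Electrical→Countertops, Countertops's earliest start moves from 3 to 0.
After: Plumbing→Drywall = 5+8 = 13 → 13 days.

13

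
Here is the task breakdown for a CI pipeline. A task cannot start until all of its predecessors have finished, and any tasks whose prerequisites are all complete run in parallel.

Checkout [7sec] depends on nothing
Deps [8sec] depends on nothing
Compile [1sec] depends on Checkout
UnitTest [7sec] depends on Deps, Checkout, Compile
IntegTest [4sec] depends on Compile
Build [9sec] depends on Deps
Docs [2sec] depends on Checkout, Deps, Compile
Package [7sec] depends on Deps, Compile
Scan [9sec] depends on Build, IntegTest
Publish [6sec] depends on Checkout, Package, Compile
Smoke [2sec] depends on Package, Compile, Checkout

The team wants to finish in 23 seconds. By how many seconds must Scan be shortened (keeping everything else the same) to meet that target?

3

Current finish: 26 seconds; target: 23.
Scan is on every critical path, so each second cut from Scan cuts the finish by one (this holds down to a finish of 21).
Need 26 − 23 = 3 seconds off Scan → Scan becomes 6 seconds, finish becomes 23.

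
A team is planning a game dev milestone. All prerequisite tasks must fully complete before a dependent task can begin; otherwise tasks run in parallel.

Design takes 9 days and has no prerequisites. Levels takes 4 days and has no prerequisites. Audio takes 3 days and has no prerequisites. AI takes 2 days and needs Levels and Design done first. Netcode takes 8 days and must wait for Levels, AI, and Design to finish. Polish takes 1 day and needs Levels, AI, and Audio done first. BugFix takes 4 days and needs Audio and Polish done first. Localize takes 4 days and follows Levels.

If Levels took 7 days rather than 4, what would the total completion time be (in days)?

19

As given, the longest chain is Design→AI→Netcode = 9+2+8 = 19, so the finish is 19 days.
Levels is off the critical path — its longest chain is 14 days, giving 5 of slack.
The critical path is still Design→AI→Netcode; finish is now 19 days.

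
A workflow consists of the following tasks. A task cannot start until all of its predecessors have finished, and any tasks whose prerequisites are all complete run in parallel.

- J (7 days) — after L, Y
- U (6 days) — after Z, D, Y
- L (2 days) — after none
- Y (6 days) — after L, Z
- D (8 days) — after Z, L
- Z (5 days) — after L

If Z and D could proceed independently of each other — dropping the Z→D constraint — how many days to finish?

With the dependency in place, L→Z→D→U = 2+5+8+6 = 21 sets the finish at 21 days.
Without Z→D, D's earliest start moves from 7 to 2.
The longest chain is now L→Z→Y→J = 2+5+6+7 = 20, so the plan takes 20 days.

20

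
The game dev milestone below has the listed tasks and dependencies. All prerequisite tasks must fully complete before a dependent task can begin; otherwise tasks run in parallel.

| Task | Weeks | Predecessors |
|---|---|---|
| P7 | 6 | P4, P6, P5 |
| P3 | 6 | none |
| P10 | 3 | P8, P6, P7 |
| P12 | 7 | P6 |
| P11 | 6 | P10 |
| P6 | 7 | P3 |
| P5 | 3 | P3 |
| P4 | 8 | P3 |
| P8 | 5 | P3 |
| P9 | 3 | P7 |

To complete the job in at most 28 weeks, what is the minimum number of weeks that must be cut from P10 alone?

1

Current finish: 29 weeks; target: 28.
P10 is on every critical path, so each week cut from P10 cuts the finish by one (this holds down to a finish of 27).
Need 29 − 28 = 1 week off P10 → P10 becomes 2 weeks, finish becomes 28.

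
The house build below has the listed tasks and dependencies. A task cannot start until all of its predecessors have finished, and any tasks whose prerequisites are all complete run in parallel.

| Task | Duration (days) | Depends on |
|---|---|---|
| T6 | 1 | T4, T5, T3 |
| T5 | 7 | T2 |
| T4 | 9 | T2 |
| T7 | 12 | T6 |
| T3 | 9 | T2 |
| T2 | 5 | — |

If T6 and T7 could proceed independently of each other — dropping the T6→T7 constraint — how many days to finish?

Before: longest chain T2→T3→T6→T7 = 5+9+1+12 = 27, finish 27.
Without T6→T7, T7's earliest start moves from 15 to 0.
After: T2→T3→T6 = 5+9+1 = 15 → 15 days.

15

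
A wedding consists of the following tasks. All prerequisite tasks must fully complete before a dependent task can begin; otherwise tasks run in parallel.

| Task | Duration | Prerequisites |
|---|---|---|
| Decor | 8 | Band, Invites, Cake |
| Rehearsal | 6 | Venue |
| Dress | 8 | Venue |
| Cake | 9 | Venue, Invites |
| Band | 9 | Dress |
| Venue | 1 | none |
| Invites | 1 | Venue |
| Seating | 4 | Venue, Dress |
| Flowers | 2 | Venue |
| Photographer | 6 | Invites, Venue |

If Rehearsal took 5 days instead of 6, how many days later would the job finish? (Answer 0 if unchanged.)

Actual critical path: Venue→Dress→Band→Decor = 1+8+9+8 = 26 ⇒ 26 days.
The longest path through Rehearsal is only 7 days, so Rehearsal has float 19.
No other chain overtakes it, so the finish is 26 days.
Change in finish: 26 − 26 = +0 days.

0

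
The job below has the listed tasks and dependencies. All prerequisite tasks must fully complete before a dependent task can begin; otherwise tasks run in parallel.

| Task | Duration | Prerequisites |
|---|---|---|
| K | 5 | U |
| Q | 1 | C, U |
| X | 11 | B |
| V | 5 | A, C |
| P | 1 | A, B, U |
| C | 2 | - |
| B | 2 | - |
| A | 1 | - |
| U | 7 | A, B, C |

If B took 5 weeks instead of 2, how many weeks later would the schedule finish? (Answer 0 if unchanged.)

As given, the longest chain is B→U→K = 2+7+5 = 14, so the finish is 14 weeks.
B lies on that path, so at 5 weeks the path becomes 17 weeks.
No other chain overtakes it, so the finish is 17 weeks.
Change in finish: 17 − 14 = +3 weeks.

3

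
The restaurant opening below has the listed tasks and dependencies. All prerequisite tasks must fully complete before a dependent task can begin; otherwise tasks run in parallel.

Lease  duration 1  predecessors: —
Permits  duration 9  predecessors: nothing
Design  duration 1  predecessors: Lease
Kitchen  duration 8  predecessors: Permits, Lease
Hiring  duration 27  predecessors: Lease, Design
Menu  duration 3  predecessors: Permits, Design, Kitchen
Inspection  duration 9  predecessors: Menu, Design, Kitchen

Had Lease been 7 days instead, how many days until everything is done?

Actual critical path: Lease→Design→Hiring = 1+1+27 = 29 ⇒ 29 days.
Lease lies on that path, so at 7 days the path becomes 35 days.
That remains the longest chain; total 35 days.

35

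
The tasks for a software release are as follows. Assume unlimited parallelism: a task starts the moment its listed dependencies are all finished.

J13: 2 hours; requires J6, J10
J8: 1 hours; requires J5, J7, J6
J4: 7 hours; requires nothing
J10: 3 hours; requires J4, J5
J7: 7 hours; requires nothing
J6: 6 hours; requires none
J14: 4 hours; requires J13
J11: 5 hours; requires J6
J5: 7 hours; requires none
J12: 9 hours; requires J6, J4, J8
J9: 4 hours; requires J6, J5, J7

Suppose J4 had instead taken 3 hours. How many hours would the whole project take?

As given, the longest chain is J5→J8→J12 = 7+1+9 = 17, so the finish is 17 hours.
J4 has 1 hour of float (longest path through it is 16).
That remains the longest chain; total 17 hours.

17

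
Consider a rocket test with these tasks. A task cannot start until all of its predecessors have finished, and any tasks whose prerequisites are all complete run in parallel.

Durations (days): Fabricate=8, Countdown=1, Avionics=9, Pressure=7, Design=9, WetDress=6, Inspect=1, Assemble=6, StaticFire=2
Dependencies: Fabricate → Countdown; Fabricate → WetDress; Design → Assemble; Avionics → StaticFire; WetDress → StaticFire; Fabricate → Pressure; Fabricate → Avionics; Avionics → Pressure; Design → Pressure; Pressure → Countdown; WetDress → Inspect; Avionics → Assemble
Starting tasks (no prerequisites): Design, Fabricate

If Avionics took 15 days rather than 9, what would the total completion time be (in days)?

The binding path is Fabricate→Avionics→Pressure→Countdown = 8+9+7+1 = 25; finish at 25 days.
Avionics lies on that path, so at 15 days the path becomes 31 days.
No other chain overtakes it, so the finish is 31 days.

31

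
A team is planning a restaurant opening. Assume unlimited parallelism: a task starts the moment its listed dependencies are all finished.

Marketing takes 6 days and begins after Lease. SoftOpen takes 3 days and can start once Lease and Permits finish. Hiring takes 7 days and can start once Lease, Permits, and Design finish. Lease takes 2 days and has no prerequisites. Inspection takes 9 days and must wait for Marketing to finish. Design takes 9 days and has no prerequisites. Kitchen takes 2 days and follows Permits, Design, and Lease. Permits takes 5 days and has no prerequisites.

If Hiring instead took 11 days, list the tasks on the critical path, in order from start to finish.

Actual critical path: Lease→Marketing→Inspection = 2+6+9 = 17 ⇒ 17 days.
Hiring has 1 day of float (longest path through it is 16).
New critical path: Design→Hiring = 9+11 = 20 ⇒ 20 days.

Design, Hiring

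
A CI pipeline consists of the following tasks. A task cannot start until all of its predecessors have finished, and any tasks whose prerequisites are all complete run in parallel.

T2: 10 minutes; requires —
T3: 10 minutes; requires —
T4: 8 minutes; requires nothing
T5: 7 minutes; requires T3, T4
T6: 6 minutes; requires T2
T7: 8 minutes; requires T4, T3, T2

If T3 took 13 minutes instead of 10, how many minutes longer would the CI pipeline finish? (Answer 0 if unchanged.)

Baseline: T3→T7 = 10+8 = 18 → 18 minutes.
Since T3 is critical, the +3 change carries straight to that chain (now 21 minutes).
The critical path is still T3→T7; finish is now 21 minutes.
Change in finish: 21 − 18 = +3 minutes.

3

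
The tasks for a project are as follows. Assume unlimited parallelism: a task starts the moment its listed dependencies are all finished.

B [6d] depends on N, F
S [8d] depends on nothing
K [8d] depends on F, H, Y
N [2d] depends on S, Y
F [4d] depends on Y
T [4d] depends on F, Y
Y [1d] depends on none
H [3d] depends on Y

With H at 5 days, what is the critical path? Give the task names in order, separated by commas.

The binding path is S→N→B = 8+2+6 = 16; finish at 16 days.
The longest path through H is only 12 days, so H has float 4.
The critical path is still S→N→B; finish is now 16 days.

S, N, B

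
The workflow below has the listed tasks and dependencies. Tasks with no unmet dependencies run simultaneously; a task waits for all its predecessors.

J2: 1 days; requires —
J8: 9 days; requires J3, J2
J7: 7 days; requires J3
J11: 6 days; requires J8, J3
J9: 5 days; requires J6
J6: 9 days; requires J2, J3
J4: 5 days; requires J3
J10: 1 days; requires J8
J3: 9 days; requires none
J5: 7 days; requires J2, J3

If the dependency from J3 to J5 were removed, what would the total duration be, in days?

24

Before: longest chain J3→J8→J11 = 9+9+6 = 24, finish 24.
Without J3→J5, J5's earliest start moves from 9 to 1.
New critical path: J3→J8→J11 = 9+9+6 = 24 ⇒ 24 days.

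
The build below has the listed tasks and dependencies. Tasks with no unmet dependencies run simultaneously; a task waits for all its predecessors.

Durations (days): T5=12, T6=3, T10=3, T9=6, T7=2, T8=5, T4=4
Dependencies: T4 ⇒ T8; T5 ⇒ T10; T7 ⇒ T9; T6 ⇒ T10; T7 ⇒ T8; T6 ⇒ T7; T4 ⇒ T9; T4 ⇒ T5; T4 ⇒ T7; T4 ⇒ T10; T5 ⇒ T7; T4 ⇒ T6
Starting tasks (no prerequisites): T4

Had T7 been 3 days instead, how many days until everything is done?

Actual critical path: T4→T5→T7→T9 = 4+12+2+6 = 24 ⇒ 24 days.
T7 is on the critical path; changing it to 3 makes that path 25 days.
No other chain overtakes it, so the finish is 25 days.

25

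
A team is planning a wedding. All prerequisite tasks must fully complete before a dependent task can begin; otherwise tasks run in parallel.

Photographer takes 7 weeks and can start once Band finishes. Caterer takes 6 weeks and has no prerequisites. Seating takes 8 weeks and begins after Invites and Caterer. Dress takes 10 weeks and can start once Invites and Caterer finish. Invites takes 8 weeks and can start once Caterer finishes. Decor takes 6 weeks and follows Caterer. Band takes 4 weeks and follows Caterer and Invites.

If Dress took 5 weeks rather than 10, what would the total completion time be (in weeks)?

25

As given, the longest chain is Caterer→Invites→Band→Photographer = 6+8+4+7 = 25, so the finish is 25 weeks.
Dress has 1 week of float (longest path through it is 24).
No other chain overtakes it, so the finish is 25 weeks.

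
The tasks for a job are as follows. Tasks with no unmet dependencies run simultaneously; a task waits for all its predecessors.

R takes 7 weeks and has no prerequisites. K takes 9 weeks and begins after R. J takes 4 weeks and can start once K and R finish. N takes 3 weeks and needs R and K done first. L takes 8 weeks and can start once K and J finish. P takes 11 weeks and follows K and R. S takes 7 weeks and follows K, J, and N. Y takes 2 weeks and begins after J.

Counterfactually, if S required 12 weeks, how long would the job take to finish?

The binding path is R→K→J→L = 7+9+4+8 = 28; finish at 28 weeks.
S has 1 week of float (longest path through it is 27).
Now R→K→J→S = 7+9+4+12 = 32 is longest, so the finish becomes 32 weeks.

32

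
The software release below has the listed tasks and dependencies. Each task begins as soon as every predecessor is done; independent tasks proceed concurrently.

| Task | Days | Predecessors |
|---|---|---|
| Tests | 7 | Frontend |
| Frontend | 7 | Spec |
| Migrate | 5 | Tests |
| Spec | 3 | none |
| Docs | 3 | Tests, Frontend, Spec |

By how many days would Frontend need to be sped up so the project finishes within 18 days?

Current finish: 22 days; target: 18.
Frontend is on every critical path, so each day cut from Frontend cuts the finish by one (this holds down to a finish of 16).
Need 22 − 18 = 4 days off Frontend → Frontend becomes 3 days, finish becomes 18.

4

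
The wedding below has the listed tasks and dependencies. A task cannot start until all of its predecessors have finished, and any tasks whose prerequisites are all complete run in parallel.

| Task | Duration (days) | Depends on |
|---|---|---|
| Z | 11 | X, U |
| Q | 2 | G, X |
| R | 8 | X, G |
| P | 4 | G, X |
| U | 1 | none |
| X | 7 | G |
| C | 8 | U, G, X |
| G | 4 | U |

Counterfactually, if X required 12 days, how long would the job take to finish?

28

Baseline: U→G→X→Z = 1+4+7+11 = 23 → 23 days.
X lies on that path, so at 12 days the path becomes 28 days.
No other chain overtakes it, so the finish is 28 days.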